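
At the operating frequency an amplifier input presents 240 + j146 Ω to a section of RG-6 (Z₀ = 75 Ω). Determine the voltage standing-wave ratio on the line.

Γ = (Z_L − Z_0)/(Z_L + Z_0) = (165 + j146)/(315 + j146)
|Γ| = 220/347 = 0.635
VSWR = (1 + |Γ|)/(1 − |Γ|) = 1.63/0.365

VSWR ≈ 4.47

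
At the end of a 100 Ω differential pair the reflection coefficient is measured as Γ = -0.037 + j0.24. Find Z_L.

Z_L = Z_0·(1 + Γ)/(1 − Γ) = 100·(0.963 + j0.24)/(1.04 − j0.24)

Z_L ≈ 83.1 + j42.4 Ω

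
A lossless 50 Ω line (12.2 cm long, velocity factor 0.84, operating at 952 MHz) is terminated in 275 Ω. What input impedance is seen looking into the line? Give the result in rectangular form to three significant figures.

Z_in ≈ 101 + j126 Ω

λ = v/f = 0.84·c / 952 MHz = 0.265 m
βl = 2π·l/λ = 2π × 0.461 = 166°
tan(βl) = tan(166°) = -0.251
Z_in = Z_0·(Z_L + jZ_0·tanβl)/(Z_0 + jZ_L·tanβl)
     = 50·(275 − j12.5)/(50 − j69)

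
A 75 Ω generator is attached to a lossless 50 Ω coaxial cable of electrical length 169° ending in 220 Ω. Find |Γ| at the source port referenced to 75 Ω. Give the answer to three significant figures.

tan(βl) = -0.194
Z_in = Z_0·(Z_L + jZ_0·tanβl)/(Z_0 + jZ_L·tanβl) = 132 + j103 Ω
Γ_s = (Z_in − Z_s)/(Z_in + Z_s) = (56.9 + j103)/(207 + j103), |Γ_s| = 0.509

|Γ| ≈ 0.509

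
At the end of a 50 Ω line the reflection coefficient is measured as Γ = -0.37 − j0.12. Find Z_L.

Z_L = Z_0·(1 + Γ)/(1 − Γ) = 50·(0.63 − j0.12)/(1.37 + j0.12)

Z_L ≈ 22.4 − j6.34 Ω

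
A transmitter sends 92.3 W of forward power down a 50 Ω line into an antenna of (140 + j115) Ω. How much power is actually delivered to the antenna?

|Γ| = |(90 + j115)/(190 + j115)| = 0.658
|Γ|² = 0.432
P_refl = |Γ|²·P_inc = 39.9 W, P_del = (1 − |Γ|²)·P_inc = 52.4 W

P_delivered ≈ 52.4 W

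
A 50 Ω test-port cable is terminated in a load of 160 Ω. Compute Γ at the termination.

Γ = 0.524

Γ = (Z_L − Z_0)/(Z_L + Z_0) = (160 − 50)/(160 + 50) = 110/210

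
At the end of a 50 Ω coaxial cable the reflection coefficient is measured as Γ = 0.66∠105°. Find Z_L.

Z_L = Z_0·(1 + Γ)/(1 − Γ) = 50·(0.829 + j0.638)/(1.17 − j0.638)

Z_L ≈ 15.9 + j35.9 Ω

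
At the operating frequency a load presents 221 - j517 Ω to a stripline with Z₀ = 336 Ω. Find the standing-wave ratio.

Γ = (Z_L − Z_0)/(Z_L + Z_0) = (-115 − j517)/(557 − j517)
|Γ| = 530/760 = 0.697
VSWR = (1 + |Γ|)/(1 − |Γ|) = 1.7/0.303

VSWR ≈ 5.6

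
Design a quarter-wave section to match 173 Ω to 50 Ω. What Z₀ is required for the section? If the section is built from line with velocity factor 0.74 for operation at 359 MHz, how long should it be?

Z_qwt ≈ 93 Ω; length ≈ 15.5 cm

Z_qwt = √(Z_0·R_L) = √(50 × 173) = √8650
λ = 0.74·c/f = 0.618 m, so l = λ/4 = 0.155 m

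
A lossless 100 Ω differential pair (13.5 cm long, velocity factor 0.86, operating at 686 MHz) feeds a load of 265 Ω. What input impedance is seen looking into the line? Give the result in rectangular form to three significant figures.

λ = v/f = 0.86·c / 686 MHz = 0.376 m
βl = 2π·l/λ = 2π × 0.359 = 129°
tan(βl) = tan(129°) = -1.23
Z_in = Z_0·(Z_L + jZ_0·tanβl)/(Z_0 + jZ_L·tanβl)
     = 100·(265 − j123)/(100 − j325)

Z_in ≈ 57.4 + j63.9 Ω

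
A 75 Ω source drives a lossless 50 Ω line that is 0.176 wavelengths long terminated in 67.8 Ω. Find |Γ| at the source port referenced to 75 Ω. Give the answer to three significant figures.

βl = 2π × 0.176 = 63.4°
tan(βl) = 1.99
Z_in = Z_0·(Z_L + jZ_0·tanβl)/(Z_0 + jZ_L·tanβl) = 40.6 − j10.1 Ω
Γ_s = (Z_in − Z_s)/(Z_in + Z_s) = (-34.4 − j10.1)/(116 − j10.1), |Γ_s| = 0.309

|Γ| ≈ 0.309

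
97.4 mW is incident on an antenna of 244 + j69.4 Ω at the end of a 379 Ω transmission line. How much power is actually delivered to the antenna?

P_delivered ≈ 91.7 mW

|Γ| = |(-135 + j69.4)/(623 + j69.4)| = 0.242
|Γ|² = 0.0586
P_refl = |Γ|²·P_inc = 5.71 mW, P_del = (1 − |Γ|²)·P_inc = 91.7 mW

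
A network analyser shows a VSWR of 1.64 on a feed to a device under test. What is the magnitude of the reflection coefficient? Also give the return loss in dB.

|Γ| ≈ 0.242; return loss ≈ 12.3 dB

|Γ| = (S − 1)/(S + 1) = (1.64 − 1)/(1.64 + 1) = 0.64/2.64
RL = −20·log₁₀|Γ| = −20·log₁₀(0.242)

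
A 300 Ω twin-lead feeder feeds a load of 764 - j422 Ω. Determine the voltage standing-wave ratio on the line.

Γ = (Z_L − Z_0)/(Z_L + Z_0) = (464 − j422)/(1064 − j422)
|Γ| = 627/1140 = 0.548
VSWR = (1 + |Γ|)/(1 − |Γ|) = 1.55/0.452

VSWR ≈ 3.42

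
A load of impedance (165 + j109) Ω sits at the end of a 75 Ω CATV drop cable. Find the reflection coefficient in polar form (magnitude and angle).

Γ ≈ 0.536 ∠ 26°

Γ = (Z_L − Z_0)/(Z_L + Z_0) = (90 + j109)/(240 + j109)
|Γ| = 141/264 = 0.536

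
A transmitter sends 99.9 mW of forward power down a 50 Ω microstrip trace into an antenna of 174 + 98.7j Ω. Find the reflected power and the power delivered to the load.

|Γ| = |(124 + j98.7)/(224 + j98.7)| = 0.647
|Γ|² = 0.419
P_refl = |Γ|²·P_inc = 41.9 mW, P_del = (1 − |Γ|²)·P_inc = 58 mW

P_reflected ≈ 41.9 mW; P_delivered ≈ 58 mW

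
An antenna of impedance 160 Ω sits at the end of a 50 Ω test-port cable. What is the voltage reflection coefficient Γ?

Γ = 0.524

Γ = (Z_L − Z_0)/(Z_L + Z_0) = (160 − 50)/(160 + 50) = 110/210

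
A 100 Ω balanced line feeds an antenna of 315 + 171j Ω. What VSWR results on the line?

VSWR ≈ 4.16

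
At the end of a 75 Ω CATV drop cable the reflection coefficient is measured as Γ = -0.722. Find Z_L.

Z_L = Z_0·(1 + Γ)/(1 − Γ) = 75·(0.278)/(1.72)

Z_L ≈ 12.1 Ω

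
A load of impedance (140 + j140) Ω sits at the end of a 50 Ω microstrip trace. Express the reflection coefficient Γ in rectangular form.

Γ ≈ 0.659 + j0.251

Γ = (Z_L − Z_0)/(Z_L + Z_0) = (90 + j140)/(190 + j140)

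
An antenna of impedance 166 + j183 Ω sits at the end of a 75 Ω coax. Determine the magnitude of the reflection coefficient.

|Γ| ≈ 0.675

Γ = (Z_L − Z_0)/(Z_L + Z_0) = (91 + j183)/(241 + j183)
|Γ| = 204/303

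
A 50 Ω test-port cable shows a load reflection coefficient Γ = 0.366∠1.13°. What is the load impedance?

Z_L ≈ 108 + j1.8 Ω

Z_L = Z_0·(1 + Γ)/(1 − Γ) = 50·(1.37 + j0.00722)/(0.634 − j0.00722)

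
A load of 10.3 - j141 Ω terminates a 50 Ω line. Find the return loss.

Γ = (-39.7 − j141)/(60.3 − j141), |Γ| = 0.955
RL = −20·log₁₀|Γ| = −20·log₁₀(0.955)

RL ≈ 0.398 dB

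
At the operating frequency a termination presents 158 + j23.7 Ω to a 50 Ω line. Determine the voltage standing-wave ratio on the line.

Γ = (Z_L − Z_0)/(Z_L + Z_0) = (108 + j23.7)/(208 + j23.7)
|Γ| = 111/209 = 0.528
VSWR = (1 + |Γ|)/(1 − |Γ|) = 1.53/0.472

VSWR ≈ 3.24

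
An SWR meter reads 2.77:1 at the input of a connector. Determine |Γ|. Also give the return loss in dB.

|Γ| ≈ 0.469; return loss ≈ 6.57 dB

|Γ| = (S − 1)/(S + 1) = (2.77 − 1)/(2.77 + 1) = 1.77/3.77
RL = −20·log₁₀|Γ| = −20·log₁₀(0.469)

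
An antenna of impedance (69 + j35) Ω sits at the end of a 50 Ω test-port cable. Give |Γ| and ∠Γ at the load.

Γ = (Z_L − Z_0)/(Z_L + Z_0) = (19 + j35)/(119 + j35)
|Γ| = 39.8/124 = 0.321

Γ ≈ 0.321 ∠ 45.1°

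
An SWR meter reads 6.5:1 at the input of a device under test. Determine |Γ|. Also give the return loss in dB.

|Γ| = (S − 1)/(S + 1) = (6.5 − 1)/(6.5 + 1) = 5.5/7.5
RL = −20·log₁₀|Γ| = −20·log₁₀(0.733)

|Γ| ≈ 0.733; return loss ≈ 2.69 dB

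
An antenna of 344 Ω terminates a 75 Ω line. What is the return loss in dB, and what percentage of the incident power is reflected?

Γ = (344 − 75)/(344 + 75) = 0.642
RL = −20·log₁₀(0.642) = 3.85 dB
P_refl/P_inc = |Γ|² = 0.412

RL ≈ 3.85 dB; 41.2% of incident power reflected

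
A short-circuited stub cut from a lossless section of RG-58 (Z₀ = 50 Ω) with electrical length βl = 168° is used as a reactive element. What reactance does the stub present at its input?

tan(βl) = -0.213
For a short-circuited stub, Z_in = jZ_0·tan(βl)

X_in ≈ -10.6 Ω (capacitive)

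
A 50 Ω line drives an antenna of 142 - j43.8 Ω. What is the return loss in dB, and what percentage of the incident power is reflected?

Γ = (92 − j43.8)/(192 − j43.8), |Γ| = 0.517
RL = −20·log₁₀(0.517) = 5.72 dB
P_refl/P_inc = |Γ|² = 0.268

RL ≈ 5.72 dB; 26.8% of incident power reflected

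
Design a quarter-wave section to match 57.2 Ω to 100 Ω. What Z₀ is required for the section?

Z_qwt ≈ 75.6 Ω

Z_qwt = √(Z_0·R_L) = √(100 × 57.2) = √5720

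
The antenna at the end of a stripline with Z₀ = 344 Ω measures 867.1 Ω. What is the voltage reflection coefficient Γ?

Γ = (Z_L − Z_0)/(Z_L + Z_0) = (867.1 − 344)/(867.1 + 344) = 523.1/1211

Γ = 0.432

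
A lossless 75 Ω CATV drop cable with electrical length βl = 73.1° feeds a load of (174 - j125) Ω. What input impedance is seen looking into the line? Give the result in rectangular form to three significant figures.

tan(βl) = tan(73.1°) = 3.29
Z_in = Z_0·(Z_L + jZ_0·tanβl)/(Z_0 + jZ_L·tanβl)
     = 75·(174 + j122)/(486 + j573)

Z_in ≈ 20.5 − j5.36 Ω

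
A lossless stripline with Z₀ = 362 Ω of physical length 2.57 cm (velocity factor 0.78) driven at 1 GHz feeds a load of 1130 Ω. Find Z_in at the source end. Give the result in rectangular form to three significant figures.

λ = v/f = 0.78·c / 1 GHz = 0.234 m
βl = 2π·l/λ = 2π × 0.11 = 39.5°
tan(βl) = tan(39.5°) = 0.825
Z_in = Z_0·(Z_L + jZ_0·tanβl)/(Z_0 + jZ_L·tanβl)
     = 362·(1130 + j299)/(362 + j933)

Z_in ≈ 249 − j342 Ω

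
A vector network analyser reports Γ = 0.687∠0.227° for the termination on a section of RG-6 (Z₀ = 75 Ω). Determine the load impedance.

Z_L = Z_0·(1 + Γ)/(1 − Γ) = 75·(1.69 + j0.00272)/(0.313 − j0.00272)

Z_L ≈ 404 + j4.17 Ω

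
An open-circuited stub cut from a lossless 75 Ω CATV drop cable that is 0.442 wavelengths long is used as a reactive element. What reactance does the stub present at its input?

X_in ≈ 197 Ω (inductive)

βl = 2π × 0.442 = 159°
tan(βl) = -0.381
For an open-circuited stub, Z_in = −jZ_0·cot(βl) = −jZ_0/tan(βl)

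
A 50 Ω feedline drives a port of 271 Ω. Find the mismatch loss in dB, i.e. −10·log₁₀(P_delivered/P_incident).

Γ = (271 − 50)/(271 + 50) = 0.688
|Γ|² = 0.474, so P_del/P_inc = 1 − |Γ|² = 0.526
ML = −10·log₁₀(1 − |Γ|²)

mismatch loss ≈ 2.79 dB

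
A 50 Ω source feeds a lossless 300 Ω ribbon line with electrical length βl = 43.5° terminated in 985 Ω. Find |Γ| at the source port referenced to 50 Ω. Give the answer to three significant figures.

tan(βl) = 0.949
Z_in = Z_0·(Z_L + jZ_0·tanβl)/(Z_0 + jZ_L·tanβl) = 175 − j260 Ω
Γ_s = (Z_in − Z_s)/(Z_in + Z_s) = (125 − j260)/(225 − j260), |Γ_s| = 0.839

|Γ| ≈ 0.839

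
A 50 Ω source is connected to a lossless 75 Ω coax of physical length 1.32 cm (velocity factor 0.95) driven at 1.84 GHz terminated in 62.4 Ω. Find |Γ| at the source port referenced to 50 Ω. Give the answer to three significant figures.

λ = v/f = 0.95·c / 1.84 GHz = 0.155 m
βl = 2π·l/λ = 2π × 0.0852 = 30.7°
tan(βl) = 0.593
Z_in = Z_0·(Z_L + jZ_0·tanβl)/(Z_0 + jZ_L·tanβl) = 67.8 + j11 Ω
Γ_s = (Z_in − Z_s)/(Z_in + Z_s) = (17.8 + j11)/(118 + j11), |Γ_s| = 0.177

|Γ| ≈ 0.177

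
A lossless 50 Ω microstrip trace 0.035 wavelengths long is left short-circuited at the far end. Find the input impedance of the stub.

βl = 2π × 0.035 = 12.6°
tan(βl) = 0.224
For a short-circuited stub, Z_in = jZ_0·tan(βl)

Z_in ≈ +j11.2 Ω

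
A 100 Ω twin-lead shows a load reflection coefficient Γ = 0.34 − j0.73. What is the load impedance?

Z_L ≈ 36.3 − j151 Ω

Z_L = Z_0·(1 + Γ)/(1 − Γ) = 100·(1.34 − j0.73)/(0.66 + j0.73)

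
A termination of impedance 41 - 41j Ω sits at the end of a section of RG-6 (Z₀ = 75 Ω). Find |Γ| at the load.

|Γ| ≈ 0.433

Γ = (Z_L − Z_0)/(Z_L + Z_0) = (-34 − j41)/(116 − j41)
|Γ| = 53.3/123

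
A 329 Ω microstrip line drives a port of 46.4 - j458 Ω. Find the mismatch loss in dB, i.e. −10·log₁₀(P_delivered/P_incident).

mismatch loss ≈ 7.59 dB

Γ = (-282.6 − j458)/(375.4 − j458), |Γ| = 0.909
|Γ|² = 0.826, so P_del/P_inc = 1 − |Γ|² = 0.174
ML = −10·log₁₀(1 − |Γ|²)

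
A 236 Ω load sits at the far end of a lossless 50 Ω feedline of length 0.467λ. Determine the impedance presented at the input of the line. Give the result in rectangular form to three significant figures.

βl = 2π × 0.467 = 168°
tan(βl) = tan(168°) = -0.21
Z_in = Z_0·(Z_L + jZ_0·tanβl)/(Z_0 + jZ_L·tanβl)
     = 50·(236 − j10.5)/(50 − j49.6)

Z_in ≈ 124 + j113 Ω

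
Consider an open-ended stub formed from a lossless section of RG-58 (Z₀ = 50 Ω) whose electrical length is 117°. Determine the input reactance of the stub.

tan(βl) = -1.96
For an open-ended stub, Z_in = −jZ_0·cot(βl) = −jZ_0/tan(βl)

X_in ≈ 25.5 Ω (inductive)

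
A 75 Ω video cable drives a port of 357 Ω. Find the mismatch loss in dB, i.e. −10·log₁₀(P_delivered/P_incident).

mismatch loss ≈ 2.41 dB

Γ = (357 − 75)/(357 + 75) = 0.653
|Γ|² = 0.426, so P_del/P_inc = 1 − |Γ|² = 0.574
ML = −10·log₁₀(1 − |Γ|²)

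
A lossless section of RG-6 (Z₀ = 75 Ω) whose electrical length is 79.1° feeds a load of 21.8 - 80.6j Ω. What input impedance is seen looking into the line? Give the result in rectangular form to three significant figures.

Z_in ≈ 13.4 + j43.9 Ω

tan(βl) = tan(79.1°) = 5.19
Z_in = Z_0·(Z_L + jZ_0·tanβl)/(Z_0 + jZ_L·tanβl)
     = 75·(21.8 + j309)/(494 + j113)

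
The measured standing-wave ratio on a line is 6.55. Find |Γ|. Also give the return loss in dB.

|Γ| = (S − 1)/(S + 1) = (6.55 − 1)/(6.55 + 1) = 5.55/7.55
RL = −20·log₁₀|Γ| = −20·log₁₀(0.735)

|Γ| ≈ 0.735; return loss ≈ 2.67 dB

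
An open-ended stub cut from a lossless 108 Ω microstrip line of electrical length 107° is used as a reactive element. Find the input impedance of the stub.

tan(βl) = -3.27
For an open-ended stub, Z_in = −jZ_0·cot(βl) = −jZ_0/tan(βl)

Z_in ≈ +j33 Ω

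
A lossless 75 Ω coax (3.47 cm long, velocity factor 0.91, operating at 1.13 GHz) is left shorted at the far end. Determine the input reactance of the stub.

X_in ≈ 95 Ω (inductive)

λ = v/f = 0.91·c / 1.13 GHz = 0.242 m
βl = 2π·l/λ = 2π × 0.144 = 51.7°
tan(βl) = 1.27
For a shorted stub, Z_in = jZ_0·tan(βl)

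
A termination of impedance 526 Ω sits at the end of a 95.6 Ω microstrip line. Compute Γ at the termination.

Γ = (Z_L − Z_0)/(Z_L + Z_0) = (526 − 95.6)/(526 + 95.6) = 430.4/621.6

Γ = 0.692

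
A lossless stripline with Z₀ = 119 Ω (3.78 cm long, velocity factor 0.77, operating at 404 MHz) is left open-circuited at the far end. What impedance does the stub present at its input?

Z_in ≈ −j270 Ω

λ = v/f = 0.77·c / 404 MHz = 0.572 m
βl = 2π·l/λ = 2π × 0.0661 = 23.8°
tan(βl) = 0.441
For an open-circuited stub, Z_in = −jZ_0·cot(βl) = −jZ_0/tan(βl)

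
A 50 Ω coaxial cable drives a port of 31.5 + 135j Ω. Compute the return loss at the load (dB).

Γ = (-18.5 + j135)/(81.5 + j135), |Γ| = 0.864
RL = −20·log₁₀|Γ| = −20·log₁₀(0.864)

RL ≈ 1.27 dB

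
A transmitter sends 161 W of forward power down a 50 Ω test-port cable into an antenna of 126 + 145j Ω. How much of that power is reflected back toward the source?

|Γ| = |(76 + j145)/(176 + j145)| = 0.718
|Γ|² = 0.515
P_refl = |Γ|²·P_inc = 83 W, P_del = (1 − |Γ|²)·P_inc = 78 W

P_reflected ≈ 83 W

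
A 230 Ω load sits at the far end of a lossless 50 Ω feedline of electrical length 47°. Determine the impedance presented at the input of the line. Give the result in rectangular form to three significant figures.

tan(βl) = tan(47°) = 1.07
Z_in = Z_0·(Z_L + jZ_0·tanβl)/(Z_0 + jZ_L·tanβl)
     = 50·(230 + j53.6)/(50 + j247)

Z_in ≈ 19.5 − j42.7 Ω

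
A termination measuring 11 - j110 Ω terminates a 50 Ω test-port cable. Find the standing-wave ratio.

VSWR ≈ 26.7

Γ = (Z_L − Z_0)/(Z_L + Z_0) = (-39 − j110)/(61 − j110)
|Γ| = 117/126 = 0.928
VSWR = (1 + |Γ|)/(1 − |Γ|) = 1.93/0.0721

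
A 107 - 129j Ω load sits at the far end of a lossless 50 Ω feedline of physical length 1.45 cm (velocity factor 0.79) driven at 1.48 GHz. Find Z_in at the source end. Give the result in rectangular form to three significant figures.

λ = v/f = 0.79·c / 1.48 GHz = 0.16 m
βl = 2π·l/λ = 2π × 0.0905 = 32.6°
tan(βl) = tan(32.6°) = 0.639
Z_in = Z_0·(Z_L + jZ_0·tanβl)/(Z_0 + jZ_L·tanβl)
     = 50·(107 − j97)/(132 + j68.4)

Z_in ≈ 16.9 − j45.4 Ω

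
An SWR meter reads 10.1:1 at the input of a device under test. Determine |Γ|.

|Γ| ≈ 0.82

|Γ| = (S − 1)/(S + 1) = (10.1 − 1)/(10.1 + 1) = 9.1/11.1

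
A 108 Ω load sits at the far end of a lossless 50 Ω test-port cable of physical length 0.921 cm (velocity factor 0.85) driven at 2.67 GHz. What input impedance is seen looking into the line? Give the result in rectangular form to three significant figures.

Z_in ≈ 49.3 − j39.2 Ω

λ = v/f = 0.85·c / 2.67 GHz = 0.0955 m
βl = 2π·l/λ = 2π × 0.0964 = 34.7°
tan(βl) = tan(34.7°) = 0.693
Z_in = Z_0·(Z_L + jZ_0·tanβl)/(Z_0 + jZ_L·tanβl)
     = 50·(108 + j34.6)/(50 + j74.8)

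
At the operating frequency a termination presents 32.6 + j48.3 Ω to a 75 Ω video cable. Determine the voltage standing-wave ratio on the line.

Γ = (Z_L − Z_0)/(Z_L + Z_0) = (-42.4 + j48.3)/(107.6 + j48.3)
|Γ| = 64.3/118 = 0.545
VSWR = (1 + |Γ|)/(1 − |Γ|) = 1.54/0.455

VSWR ≈ 3.39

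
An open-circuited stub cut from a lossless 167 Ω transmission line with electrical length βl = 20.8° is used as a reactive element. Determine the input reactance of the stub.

X_in ≈ -440 Ω (capacitive)

tan(βl) = 0.38
For an open-circuited stub, Z_in = −jZ_0·cot(βl) = −jZ_0/tan(βl)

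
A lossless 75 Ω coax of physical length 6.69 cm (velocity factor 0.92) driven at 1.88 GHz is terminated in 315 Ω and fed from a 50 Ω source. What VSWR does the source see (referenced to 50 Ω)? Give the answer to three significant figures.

VSWR ≈ 6.04

λ = v/f = 0.92·c / 1.88 GHz = 0.147 m
βl = 2π·l/λ = 2π × 0.456 = 164°
tan(βl) = -0.286
Z_in = Z_0·(Z_L + jZ_0·tanβl)/(Z_0 + jZ_L·tanβl) = 140 + j146 Ω
Γ_s = (Z_in − Z_s)/(Z_in + Z_s) = (89.6 + j146)/(190 + j146), |Γ_s| = 0.716
VSWR = (1 + |Γ_s|)/(1 − |Γ_s|)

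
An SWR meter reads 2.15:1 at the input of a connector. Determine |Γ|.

|Γ| ≈ 0.365

|Γ| = (S − 1)/(S + 1) = (2.15 − 1)/(2.15 + 1) = 1.15/3.15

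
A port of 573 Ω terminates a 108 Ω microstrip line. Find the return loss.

RL ≈ 3.31 dB

Γ = (573 − 108)/(573 + 108) = 0.683
RL = −20·log₁₀|Γ| = −20·log₁₀(0.683)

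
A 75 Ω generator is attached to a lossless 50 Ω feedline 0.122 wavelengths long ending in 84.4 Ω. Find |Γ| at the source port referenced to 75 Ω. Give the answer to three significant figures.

βl = 2π × 0.122 = 43.9°
tan(βl) = 0.963
Z_in = Z_0·(Z_L + jZ_0·tanβl)/(Z_0 + jZ_L·tanβl) = 44.7 − j24.4 Ω
Γ_s = (Z_in − Z_s)/(Z_in + Z_s) = (-30.3 − j24.4)/(120 − j24.4), |Γ_s| = 0.319

|Γ| ≈ 0.319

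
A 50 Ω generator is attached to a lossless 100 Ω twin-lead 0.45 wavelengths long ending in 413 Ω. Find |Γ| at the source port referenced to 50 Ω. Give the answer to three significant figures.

|Γ| ≈ 0.77

βl = 2π × 0.45 = 162°
tan(βl) = -0.325
Z_in = Z_0·(Z_L + jZ_0·tanβl)/(Z_0 + jZ_L·tanβl) = 163 + j186 Ω
Γ_s = (Z_in − Z_s)/(Z_in + Z_s) = (113 + j186)/(213 + j186), |Γ_s| = 0.77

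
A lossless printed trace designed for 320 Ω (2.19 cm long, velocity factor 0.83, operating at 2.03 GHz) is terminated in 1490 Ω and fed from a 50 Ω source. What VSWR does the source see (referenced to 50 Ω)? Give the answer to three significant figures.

VSWR ≈ 7.19

λ = v/f = 0.83·c / 2.03 GHz = 0.123 m
βl = 2π·l/λ = 2π × 0.179 = 64.3°
tan(βl) = 2.08
Z_in = Z_0·(Z_L + jZ_0·tanβl)/(Z_0 + jZ_L·tanβl) = 83.8 − j146 Ω
Γ_s = (Z_in − Z_s)/(Z_in + Z_s) = (33.8 − j146)/(134 − j146), |Γ_s| = 0.756
VSWR = (1 + |Γ_s|)/(1 − |Γ_s|)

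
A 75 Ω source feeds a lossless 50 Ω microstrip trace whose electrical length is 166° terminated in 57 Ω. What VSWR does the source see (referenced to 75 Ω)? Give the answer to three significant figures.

tan(βl) = -0.249
Z_in = Z_0·(Z_L + jZ_0·tanβl)/(Z_0 + jZ_L·tanβl) = 56 + j3.46 Ω
Γ_s = (Z_in − Z_s)/(Z_in + Z_s) = (-19 + j3.46)/(131 + j3.46), |Γ_s| = 0.147
VSWR = (1 + |Γ_s|)/(1 − |Γ_s|)

VSWR ≈ 1.35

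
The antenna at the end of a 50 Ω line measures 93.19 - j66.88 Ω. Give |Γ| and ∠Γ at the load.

Γ ≈ 0.504 ∠ -32.1°

Γ = (Z_L − Z_0)/(Z_L + Z_0) = (43.19 − j66.88)/(143.2 − j66.88)
|Γ| = 79.6/158 = 0.504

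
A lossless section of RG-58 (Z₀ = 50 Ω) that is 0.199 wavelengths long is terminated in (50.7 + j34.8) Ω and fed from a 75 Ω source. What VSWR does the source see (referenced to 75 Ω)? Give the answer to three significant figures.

VSWR ≈ 2.01

βl = 2π × 0.199 = 71.6°
tan(βl) = 3.01
Z_in = Z_0·(Z_L + jZ_0·tanβl)/(Z_0 + jZ_L·tanβl) = 48.5 − j34 Ω
Γ_s = (Z_in − Z_s)/(Z_in + Z_s) = (-26.5 − j34)/(123 − j34), |Γ_s| = 0.337
VSWR = (1 + |Γ_s|)/(1 − |Γ_s|)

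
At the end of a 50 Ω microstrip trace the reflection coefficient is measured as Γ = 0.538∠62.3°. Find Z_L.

Z_L = Z_0·(1 + Γ)/(1 − Γ) = 50·(1.25 + j0.476)/(0.75 − j0.476)

Z_L ≈ 45 + j60.4 Ω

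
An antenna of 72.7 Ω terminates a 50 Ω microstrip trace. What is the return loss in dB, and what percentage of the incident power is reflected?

RL ≈ 14.7 dB; 3.42% of incident power reflected

Γ = (72.7 − 50)/(72.7 + 50) = 0.185
RL = −20·log₁₀(0.185) = 14.7 dB
P_refl/P_inc = |Γ|² = 0.0342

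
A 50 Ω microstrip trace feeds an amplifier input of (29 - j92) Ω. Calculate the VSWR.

VSWR ≈ 8.02

Γ = (Z_L − Z_0)/(Z_L + Z_0) = (-21 − j92)/(79 − j92)
|Γ| = 94.4/121 = 0.778
VSWR = (1 + |Γ|)/(1 − |Γ|) = 1.78/0.222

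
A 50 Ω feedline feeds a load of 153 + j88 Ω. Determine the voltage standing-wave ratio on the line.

VSWR ≈ 4.16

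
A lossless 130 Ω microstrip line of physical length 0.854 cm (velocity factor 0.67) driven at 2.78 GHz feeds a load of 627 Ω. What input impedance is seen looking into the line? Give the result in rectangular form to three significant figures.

Z_in ≈ 56.1 − j129 Ω

λ = v/f = 0.67·c / 2.78 GHz = 0.0723 m
βl = 2π·l/λ = 2π × 0.118 = 42.5°
tan(βl) = tan(42.5°) = 0.917
Z_in = Z_0·(Z_L + jZ_0·tanβl)/(Z_0 + jZ_L·tanβl)
     = 130·(627 + j119)/(130 + j575)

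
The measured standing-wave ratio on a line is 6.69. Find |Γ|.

|Γ| ≈ 0.74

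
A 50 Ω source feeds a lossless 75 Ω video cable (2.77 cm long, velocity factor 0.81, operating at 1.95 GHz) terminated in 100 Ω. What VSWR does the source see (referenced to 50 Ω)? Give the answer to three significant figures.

VSWR ≈ 1.18

λ = v/f = 0.81·c / 1.95 GHz = 0.125 m
βl = 2π·l/λ = 2π × 0.222 = 80°
tan(βl) = 5.68
Z_in = Z_0·(Z_L + jZ_0·tanβl)/(Z_0 + jZ_L·tanβl) = 57 − j5.67 Ω
Γ_s = (Z_in − Z_s)/(Z_in + Z_s) = (7 − j5.67)/(107 − j5.67), |Γ_s| = 0.0841
VSWR = (1 + |Γ_s|)/(1 − |Γ_s|)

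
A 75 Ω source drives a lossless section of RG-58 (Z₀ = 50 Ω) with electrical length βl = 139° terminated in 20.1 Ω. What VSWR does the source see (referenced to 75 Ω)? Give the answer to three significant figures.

VSWR ≈ 2.91

tan(βl) = -0.869
Z_in = Z_0·(Z_L + jZ_0·tanβl)/(Z_0 + jZ_L·tanβl) = 31.4 − j32.5 Ω
Γ_s = (Z_in − Z_s)/(Z_in + Z_s) = (-43.6 − j32.5)/(106 − j32.5), |Γ_s| = 0.488
VSWR = (1 + |Γ_s|)/(1 − |Γ_s|)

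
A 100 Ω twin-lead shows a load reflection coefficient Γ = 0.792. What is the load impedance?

Z_L ≈ 862 Ω

Z_L = Z_0·(1 + Γ)/(1 − Γ) = 100·(1.79)/(0.208)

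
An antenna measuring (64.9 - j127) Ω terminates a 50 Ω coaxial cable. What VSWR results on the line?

Γ = (Z_L − Z_0)/(Z_L + Z_0) = (14.9 − j127)/(114.9 − j127)
|Γ| = 128/171 = 0.747
VSWR = (1 + |Γ|)/(1 − |Γ|) = 1.75/0.253

VSWR ≈ 6.89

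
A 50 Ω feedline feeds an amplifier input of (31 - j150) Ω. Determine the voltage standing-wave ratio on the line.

Γ = (Z_L − Z_0)/(Z_L + Z_0) = (-19 − j150)/(81 − j150)
|Γ| = 151/170 = 0.887
VSWR = (1 + |Γ|)/(1 − |Γ|) = 1.89/0.113

VSWR ≈ 16.7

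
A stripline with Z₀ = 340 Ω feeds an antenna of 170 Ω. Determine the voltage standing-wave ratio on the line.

VSWR ≈ 2

Γ = (170 − 340)/(170 + 340) = -0.333
VSWR = (1 + 0.333)/(1 − 0.333)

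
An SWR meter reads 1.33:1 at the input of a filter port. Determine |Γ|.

|Γ| = (S − 1)/(S + 1) = (1.33 − 1)/(1.33 + 1) = 0.33/2.33

|Γ| ≈ 0.142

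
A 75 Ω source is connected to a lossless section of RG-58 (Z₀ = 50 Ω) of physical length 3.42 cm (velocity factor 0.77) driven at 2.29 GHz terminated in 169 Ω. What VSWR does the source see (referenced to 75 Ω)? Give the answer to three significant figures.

λ = v/f = 0.77·c / 2.29 GHz = 0.101 m
βl = 2π·l/λ = 2π × 0.339 = 122°
tan(βl) = -1.6
Z_in = Z_0·(Z_L + jZ_0·tanβl)/(Z_0 + jZ_L·tanβl) = 19.9 + j27.6 Ω
Γ_s = (Z_in − Z_s)/(Z_in + Z_s) = (-55.1 + j27.6)/(94.9 + j27.6), |Γ_s| = 0.623
VSWR = (1 + |Γ_s|)/(1 − |Γ_s|)

VSWR ≈ 4.31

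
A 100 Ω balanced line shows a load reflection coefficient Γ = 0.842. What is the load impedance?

Z_L ≈ 1170 Ω

Z_L = Z_0·(1 + Γ)/(1 − Γ) = 100·(1.84)/(0.158)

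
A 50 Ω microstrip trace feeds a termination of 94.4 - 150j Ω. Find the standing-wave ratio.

VSWR ≈ 7.04

Γ = (Z_L − Z_0)/(Z_L + Z_0) = (44.4 − j150)/(144.4 − j150)
|Γ| = 156/208 = 0.751
VSWR = (1 + |Γ|)/(1 − |Γ|) = 1.75/0.249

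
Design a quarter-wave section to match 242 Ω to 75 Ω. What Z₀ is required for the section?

Z_qwt = √(Z_0·R_L) = √(75 × 242) = √18150

Z_qwt ≈ 135 Ω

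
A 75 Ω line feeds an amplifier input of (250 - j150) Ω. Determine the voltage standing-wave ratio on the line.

VSWR ≈ 4.62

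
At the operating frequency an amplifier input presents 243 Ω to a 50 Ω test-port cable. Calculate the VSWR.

Γ = (243 − 50)/(243 + 50) = 0.659
VSWR = (1 + 0.659)/(1 − 0.659)

VSWR ≈ 4.86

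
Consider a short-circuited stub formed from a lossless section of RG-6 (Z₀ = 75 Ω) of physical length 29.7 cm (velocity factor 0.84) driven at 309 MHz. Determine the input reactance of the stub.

λ = v/f = 0.84·c / 309 MHz = 0.816 m
βl = 2π·l/λ = 2π × 0.364 = 131°
tan(βl) = -1.15
For a short-circuited stub, Z_in = jZ_0·tan(βl)

X_in ≈ -86 Ω (capacitive)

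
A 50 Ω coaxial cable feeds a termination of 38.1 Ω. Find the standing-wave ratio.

For a purely resistive load, VSWR = R_L/Z_0 or Z_0/R_L (whichever > 1) = 50/38.1

VSWR ≈ 1.31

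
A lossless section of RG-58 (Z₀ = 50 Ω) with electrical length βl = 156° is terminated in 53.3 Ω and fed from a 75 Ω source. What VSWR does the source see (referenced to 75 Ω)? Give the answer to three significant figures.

VSWR ≈ 1.44

tan(βl) = -0.445
Z_in = Z_0·(Z_L + jZ_0·tanβl)/(Z_0 + jZ_L·tanβl) = 52.1 + j2.48 Ω
Γ_s = (Z_in − Z_s)/(Z_in + Z_s) = (-22.9 + j2.48)/(127 + j2.48), |Γ_s| = 0.181
VSWR = (1 + |Γ_s|)/(1 − |Γ_s|)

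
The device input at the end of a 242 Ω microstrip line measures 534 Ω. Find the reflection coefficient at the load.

Γ = 0.376

Γ = (Z_L − Z_0)/(Z_L + Z_0) = (534 − 242)/(534 + 242) = 292/776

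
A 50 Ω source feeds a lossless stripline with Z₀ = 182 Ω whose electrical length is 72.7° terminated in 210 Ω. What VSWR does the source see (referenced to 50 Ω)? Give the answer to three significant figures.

VSWR ≈ 3.25

tan(βl) = 3.21
Z_in = Z_0·(Z_L + jZ_0·tanβl)/(Z_0 + jZ_L·tanβl) = 161 − j13.2 Ω
Γ_s = (Z_in − Z_s)/(Z_in + Z_s) = (111 − j13.2)/(211 − j13.2), |Γ_s| = 0.529
VSWR = (1 + |Γ_s|)/(1 − |Γ_s|)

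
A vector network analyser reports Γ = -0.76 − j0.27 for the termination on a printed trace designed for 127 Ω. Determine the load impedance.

Z_L ≈ 14 − j21.6 Ω

Z_L = Z_0·(1 + Γ)/(1 − Γ) = 127·(0.24 − j0.27)/(1.76 + j0.27)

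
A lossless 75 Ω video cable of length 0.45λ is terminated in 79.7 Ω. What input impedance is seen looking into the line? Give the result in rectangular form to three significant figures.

βl = 2π × 0.45 = 162°
tan(βl) = tan(162°) = -0.325
Z_in = Z_0·(Z_L + jZ_0·tanβl)/(Z_0 + jZ_L·tanβl)
     = 75·(79.7 − j24.4)/(75 − j25.9)

Z_in ≈ 78.7 + j2.81 Ω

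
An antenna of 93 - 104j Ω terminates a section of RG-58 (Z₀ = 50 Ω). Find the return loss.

RL ≈ 3.92 dB

Γ = (43 − j104)/(143 − j104), |Γ| = 0.636
RL = −20·log₁₀|Γ| = −20·log₁₀(0.636)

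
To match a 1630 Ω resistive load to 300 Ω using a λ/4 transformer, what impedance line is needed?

Z_qwt ≈ 699 Ω

Z_qwt = √(Z_0·R_L) = √(300 × 1630) = √489000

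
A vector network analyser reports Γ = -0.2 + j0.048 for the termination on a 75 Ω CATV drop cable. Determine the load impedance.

Z_L = Z_0·(1 + Γ)/(1 − Γ) = 75·(0.8 + j0.048)/(1.2 − j0.048)

Z_L ≈ 49.8 + j4.99 Ω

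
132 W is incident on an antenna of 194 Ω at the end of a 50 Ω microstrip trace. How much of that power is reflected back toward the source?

P_reflected ≈ 46 W

Γ = (194 − 50)/(194 + 50) = 0.59
|Γ|² = 0.348
P_refl = |Γ|²·P_inc = 46 W, P_del = (1 − |Γ|²)·P_inc = 86 W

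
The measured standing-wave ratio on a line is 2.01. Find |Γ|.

|Γ| ≈ 0.336

|Γ| = (S − 1)/(S + 1) = (2.01 − 1)/(2.01 + 1) = 1.01/3.01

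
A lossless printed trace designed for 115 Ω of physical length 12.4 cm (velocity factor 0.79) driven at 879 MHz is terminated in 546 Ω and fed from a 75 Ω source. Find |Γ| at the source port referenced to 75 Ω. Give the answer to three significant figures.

λ = v/f = 0.79·c / 879 MHz = 0.27 m
βl = 2π·l/λ = 2π × 0.46 = 166°
tan(βl) = -0.257
Z_in = Z_0·(Z_L + jZ_0·tanβl)/(Z_0 + jZ_L·tanβl) = 233 + j256 Ω
Γ_s = (Z_in − Z_s)/(Z_in + Z_s) = (158 + j256)/(308 + j256), |Γ_s| = 0.751

|Γ| ≈ 0.751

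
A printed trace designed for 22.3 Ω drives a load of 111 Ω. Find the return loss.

RL ≈ 3.54 dB

Γ = (111 − 22.3)/(111 + 22.3) = 0.665
RL = −20·log₁₀|Γ| = −20·log₁₀(0.665)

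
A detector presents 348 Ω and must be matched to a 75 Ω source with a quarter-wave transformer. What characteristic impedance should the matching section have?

Z_qwt ≈ 162 Ω

Z_qwt = √(Z_0·R_L) = √(75 × 348) = √26100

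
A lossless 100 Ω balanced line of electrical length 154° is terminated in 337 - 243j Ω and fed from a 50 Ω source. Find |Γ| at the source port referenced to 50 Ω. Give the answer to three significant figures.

tan(βl) = -0.488
Z_in = Z_0·(Z_L + jZ_0·tanβl)/(Z_0 + jZ_L·tanβl) = 152 + j222 Ω
Γ_s = (Z_in − Z_s)/(Z_in + Z_s) = (102 + j222)/(202 + j222), |Γ_s| = 0.814

|Γ| ≈ 0.814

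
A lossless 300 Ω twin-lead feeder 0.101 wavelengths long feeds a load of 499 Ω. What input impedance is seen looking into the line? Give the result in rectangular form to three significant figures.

Z_in ≈ 308 − j156 Ω

βl = 2π × 0.101 = 36.4°
tan(βl) = tan(36.4°) = 0.736
Z_in = Z_0·(Z_L + jZ_0·tanβl)/(Z_0 + jZ_L·tanβl)
     = 300·(499 + j221)/(300 + j367)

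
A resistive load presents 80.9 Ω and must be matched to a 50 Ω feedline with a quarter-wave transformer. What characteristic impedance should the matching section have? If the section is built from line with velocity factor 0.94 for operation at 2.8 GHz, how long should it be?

Z_qwt ≈ 63.6 Ω; length ≈ 2.52 cm

Z_qwt = √(Z_0·R_L) = √(50 × 80.9) = √4045
λ = 0.94·c/f = 0.101 m, so l = λ/4 = 0.0252 m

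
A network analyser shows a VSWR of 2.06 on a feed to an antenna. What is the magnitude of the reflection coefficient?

|Γ| ≈ 0.346

|Γ| = (S − 1)/(S + 1) = (2.06 − 1)/(2.06 + 1) = 1.06/3.06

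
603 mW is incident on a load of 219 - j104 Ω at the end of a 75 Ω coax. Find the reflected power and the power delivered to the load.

P_reflected ≈ 196 mW; P_delivered ≈ 407 mW

|Γ| = |(144 − j104)/(294 − j104)| = 0.57
|Γ|² = 0.324
P_refl = |Γ|²·P_inc = 196 mW, P_del = (1 − |Γ|²)·P_inc = 407 mW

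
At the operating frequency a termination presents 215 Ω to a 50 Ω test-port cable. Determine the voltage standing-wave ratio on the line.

Γ = (215 − 50)/(215 + 50) = 0.623
VSWR = (1 + 0.623)/(1 − 0.623)

VSWR ≈ 4.3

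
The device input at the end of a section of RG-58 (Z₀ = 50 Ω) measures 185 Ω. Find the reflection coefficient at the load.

Γ = 0.574

Γ = (Z_L − Z_0)/(Z_L + Z_0) = (185 − 50)/(185 + 50) = 135/235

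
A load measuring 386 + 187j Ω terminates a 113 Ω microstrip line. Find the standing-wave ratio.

Γ = (Z_L − Z_0)/(Z_L + Z_0) = (273 + j187)/(499 + j187)
|Γ| = 331/533 = 0.621
VSWR = (1 + |Γ|)/(1 − |Γ|) = 1.62/0.379

VSWR ≈ 4.28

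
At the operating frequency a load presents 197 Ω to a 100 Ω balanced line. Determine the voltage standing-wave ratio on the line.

VSWR ≈ 1.97

For a purely resistive load, VSWR = R_L/Z_0 or Z_0/R_L (whichever > 1) = 197/100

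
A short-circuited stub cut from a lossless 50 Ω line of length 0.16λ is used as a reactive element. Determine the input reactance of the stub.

βl = 2π × 0.16 = 57.6°
tan(βl) = 1.58
For a short-circuited stub, Z_in = jZ_0·tan(βl)

X_in ≈ 78.8 Ω (inductive)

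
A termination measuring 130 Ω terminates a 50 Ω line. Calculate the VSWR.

VSWR ≈ 2.6

Γ = (130 − 50)/(130 + 50) = 0.444
VSWR = (1 + 0.444)/(1 − 0.444)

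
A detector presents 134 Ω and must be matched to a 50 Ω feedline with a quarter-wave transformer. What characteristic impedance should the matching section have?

Z_qwt = √(Z_0·R_L) = √(50 × 134) = √6700

Z_qwt ≈ 81.9 Ω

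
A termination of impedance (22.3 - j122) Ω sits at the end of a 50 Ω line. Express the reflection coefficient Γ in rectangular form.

Γ = (Z_L − Z_0)/(Z_L + Z_0) = (-27.7 − j122)/(72.3 − j122)

Γ ≈ 0.641 − j0.607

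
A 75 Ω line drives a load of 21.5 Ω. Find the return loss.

Γ = (21.5 − 75)/(21.5 + 75) = -0.554
RL = −20·log₁₀|Γ| = −20·log₁₀(0.554)

RL ≈ 5.12 dB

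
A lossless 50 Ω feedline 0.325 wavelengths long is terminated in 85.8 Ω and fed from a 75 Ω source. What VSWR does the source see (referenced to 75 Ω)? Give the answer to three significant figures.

βl = 2π × 0.325 = 117°
tan(βl) = -1.96
Z_in = Z_0·(Z_L + jZ_0·tanβl)/(Z_0 + jZ_L·tanβl) = 33.7 + j15.5 Ω
Γ_s = (Z_in − Z_s)/(Z_in + Z_s) = (-41.3 + j15.5)/(109 + j15.5), |Γ_s| = 0.401
VSWR = (1 + |Γ_s|)/(1 − |Γ_s|)

VSWR ≈ 2.34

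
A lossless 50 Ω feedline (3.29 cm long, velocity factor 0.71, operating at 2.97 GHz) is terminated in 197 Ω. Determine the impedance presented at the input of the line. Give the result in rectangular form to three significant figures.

Z_in ≈ 101 + j92.1 Ω

λ = v/f = 0.71·c / 2.97 GHz = 0.0717 m
βl = 2π·l/λ = 2π × 0.459 = 165°
tan(βl) = tan(165°) = -0.265
Z_in = Z_0·(Z_L + jZ_0·tanβl)/(Z_0 + jZ_L·tanβl)
     = 50·(197 − j13.3)/(50 − j52.2)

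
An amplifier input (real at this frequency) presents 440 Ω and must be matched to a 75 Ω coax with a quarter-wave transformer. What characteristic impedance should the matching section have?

Z_qwt ≈ 182 Ω

Z_qwt = √(Z_0·R_L) = √(75 × 440) = √33000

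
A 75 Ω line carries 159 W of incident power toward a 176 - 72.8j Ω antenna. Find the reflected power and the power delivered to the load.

|Γ| = |(101 − j72.8)/(251 − j72.8)| = 0.476
|Γ|² = 0.227
P_refl = |Γ|²·P_inc = 36.1 W, P_del = (1 − |Γ|²)·P_inc = 123 W

P_reflected ≈ 36.1 W; P_delivered ≈ 123 W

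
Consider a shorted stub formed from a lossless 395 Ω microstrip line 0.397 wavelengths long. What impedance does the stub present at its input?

Z_in ≈ −j299 Ω

βl = 2π × 0.397 = 143°
tan(βl) = -0.756
For a shorted stub, Z_in = jZ_0·tan(βl)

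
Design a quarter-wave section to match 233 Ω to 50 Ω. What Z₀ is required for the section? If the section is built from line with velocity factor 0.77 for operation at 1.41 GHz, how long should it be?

Z_qwt ≈ 108 Ω; length ≈ 4.1 cm

Z_qwt = √(Z_0·R_L) = √(50 × 233) = √11650
λ = 0.77·c/f = 0.164 m, so l = λ/4 = 0.041 m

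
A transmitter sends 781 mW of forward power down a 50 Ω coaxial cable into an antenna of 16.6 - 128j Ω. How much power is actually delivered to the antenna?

P_delivered ≈ 125 mW

|Γ| = |(-33.4 − j128)/(66.6 − j128)| = 0.917
|Γ|² = 0.841
P_refl = |Γ|²·P_inc = 656 mW, P_del = (1 − |Γ|²)·P_inc = 125 mW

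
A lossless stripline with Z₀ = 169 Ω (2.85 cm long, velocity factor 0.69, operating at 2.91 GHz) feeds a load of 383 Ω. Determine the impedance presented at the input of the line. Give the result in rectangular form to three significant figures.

Z_in ≈ 159 + j137 Ω

λ = v/f = 0.69·c / 2.91 GHz = 0.0711 m
βl = 2π·l/λ = 2π × 0.401 = 144°
tan(βl) = tan(144°) = -0.72
Z_in = Z_0·(Z_L + jZ_0·tanβl)/(Z_0 + jZ_L·tanβl)
     = 169·(383 − j122)/(169 − j276)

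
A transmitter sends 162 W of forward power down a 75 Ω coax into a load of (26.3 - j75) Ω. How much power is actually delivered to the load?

|Γ| = |(-48.7 − j75)/(101.3 − j75)| = 0.709
|Γ|² = 0.503
P_refl = |Γ|²·P_inc = 81.5 W, P_del = (1 − |Γ|²)·P_inc = 80.5 W

P_delivered ≈ 80.5 W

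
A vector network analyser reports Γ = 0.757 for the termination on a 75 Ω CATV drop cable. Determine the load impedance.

Z_L ≈ 542 Ω

Z_L = Z_0·(1 + Γ)/(1 − Γ) = 75·(1.76)/(0.243)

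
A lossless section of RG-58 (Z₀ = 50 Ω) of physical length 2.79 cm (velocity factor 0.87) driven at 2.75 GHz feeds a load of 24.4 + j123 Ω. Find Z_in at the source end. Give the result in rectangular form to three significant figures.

λ = v/f = 0.87·c / 2.75 GHz = 0.0949 m
βl = 2π·l/λ = 2π × 0.294 = 106°
tan(βl) = tan(106°) = -3.53
Z_in = Z_0·(Z_L + jZ_0·tanβl)/(Z_0 + jZ_L·tanβl)
     = 50·(24.4 − j53.4)/(484 − j86.1)

Z_in ≈ 3.39 − j4.91 Ω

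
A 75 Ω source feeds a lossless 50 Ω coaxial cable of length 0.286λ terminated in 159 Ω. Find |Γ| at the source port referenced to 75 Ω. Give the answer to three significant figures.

βl = 2π × 0.286 = 103°
tan(βl) = -4.35
Z_in = Z_0·(Z_L + jZ_0·tanβl)/(Z_0 + jZ_L·tanβl) = 16.5 + j10.3 Ω
Γ_s = (Z_in − Z_s)/(Z_in + Z_s) = (-58.5 + j10.3)/(91.5 + j10.3), |Γ_s| = 0.646

|Γ| ≈ 0.646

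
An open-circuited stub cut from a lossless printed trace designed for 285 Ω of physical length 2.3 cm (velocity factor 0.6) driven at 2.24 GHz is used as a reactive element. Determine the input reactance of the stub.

λ = v/f = 0.6·c / 2.24 GHz = 0.0804 m
βl = 2π·l/λ = 2π × 0.286 = 103°
tan(βl) = -4.32
For an open-circuited stub, Z_in = −jZ_0·cot(βl) = −jZ_0/tan(βl)

X_in ≈ 66 Ω (inductive)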